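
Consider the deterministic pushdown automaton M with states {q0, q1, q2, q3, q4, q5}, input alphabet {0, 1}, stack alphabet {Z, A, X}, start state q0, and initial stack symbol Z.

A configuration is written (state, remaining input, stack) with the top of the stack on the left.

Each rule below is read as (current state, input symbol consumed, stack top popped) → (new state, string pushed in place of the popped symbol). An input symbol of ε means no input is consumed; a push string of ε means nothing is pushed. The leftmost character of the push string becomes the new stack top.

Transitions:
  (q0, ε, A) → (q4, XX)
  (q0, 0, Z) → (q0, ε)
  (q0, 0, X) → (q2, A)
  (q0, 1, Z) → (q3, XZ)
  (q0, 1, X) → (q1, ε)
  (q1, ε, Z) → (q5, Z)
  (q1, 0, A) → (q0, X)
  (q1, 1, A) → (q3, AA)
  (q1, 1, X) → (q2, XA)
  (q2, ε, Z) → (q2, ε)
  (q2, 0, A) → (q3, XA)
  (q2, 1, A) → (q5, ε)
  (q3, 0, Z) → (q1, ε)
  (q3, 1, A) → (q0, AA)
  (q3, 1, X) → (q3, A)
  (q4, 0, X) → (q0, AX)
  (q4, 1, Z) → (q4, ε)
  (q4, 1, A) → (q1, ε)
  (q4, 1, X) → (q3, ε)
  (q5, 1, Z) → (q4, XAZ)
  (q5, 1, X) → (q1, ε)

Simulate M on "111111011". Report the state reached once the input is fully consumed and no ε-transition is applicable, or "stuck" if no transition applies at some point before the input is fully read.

q3

(q0, 111111011, Z)
  read 1, top Z: go to q3, push XZ → (q3, 11111011, XZ)
  read 1, top X: go to q3, push A → (q3, 1111011, AZ)
  read 1, top A: go to q0, push AA → (q0, 111011, AAZ)
  ε-move, top A: go to q4, push XX → (q4, 111011, XXAZ)
  read 1, top X: go to q3, push ε → (q3, 11011, XAZ)
  read 1, top X: go to q3, push A → (q3, 1011, AAZ)
  read 1, top A: go to q0, push AA → (q0, 011, AAAZ)
  ε-move, top A: go to q4, push XX → (q4, 011, XXAAZ)
  read 0, top X: go to q0, push AX → (q0, 11, AXXAAZ)
  ε-move, top A: go to q4, push XX → (q4, 11, XXXXAAZ)
  read 1, top X: go to q3, push ε → (q3, 1, XXXAAZ)
  read 1, top X: go to q3, push A → (q3, ε, AXXAAZ)
All input consumed; M is in state q3.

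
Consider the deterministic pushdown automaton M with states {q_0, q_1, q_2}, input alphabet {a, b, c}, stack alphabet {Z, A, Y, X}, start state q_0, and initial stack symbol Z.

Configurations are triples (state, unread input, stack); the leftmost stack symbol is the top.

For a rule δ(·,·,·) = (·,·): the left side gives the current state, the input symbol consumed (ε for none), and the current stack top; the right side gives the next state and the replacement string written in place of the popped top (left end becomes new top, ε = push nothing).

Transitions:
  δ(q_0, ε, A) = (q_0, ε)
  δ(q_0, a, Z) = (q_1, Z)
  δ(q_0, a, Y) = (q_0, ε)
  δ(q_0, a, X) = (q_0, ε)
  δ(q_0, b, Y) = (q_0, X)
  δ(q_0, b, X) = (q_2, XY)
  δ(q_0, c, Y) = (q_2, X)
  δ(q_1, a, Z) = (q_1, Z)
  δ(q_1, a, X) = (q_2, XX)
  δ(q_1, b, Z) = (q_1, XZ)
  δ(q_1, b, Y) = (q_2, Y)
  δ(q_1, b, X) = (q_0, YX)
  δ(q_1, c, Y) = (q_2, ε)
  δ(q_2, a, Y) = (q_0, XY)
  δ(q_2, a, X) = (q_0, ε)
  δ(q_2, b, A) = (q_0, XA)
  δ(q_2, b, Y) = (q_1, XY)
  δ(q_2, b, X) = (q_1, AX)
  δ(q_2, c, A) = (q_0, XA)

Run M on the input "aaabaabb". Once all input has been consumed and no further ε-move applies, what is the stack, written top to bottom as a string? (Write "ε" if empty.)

AXYZ

(q_0, aaabaabb, Z)
  read a, top Z: go to q_1, push Z → (q_1, aabaabb, Z)
  read a, top Z: go to q_1, push Z → (q_1, abaabb, Z)
  read a, top Z: go to q_1, push Z → (q_1, baabb, Z)
  read b, top Z: go to q_1, push XZ → (q_1, aabb, XZ)
  read a, top X: go to q_2, push XX → (q_2, abb, XXZ)
  read a, top X: go to q_0, push ε → (q_0, bb, XZ)
  read b, top X: go to q_2, push XY → (q_2, b, XYZ)
  read b, top X: go to q_1, push AX → (q_1, ε, AXYZ)
All input consumed in state q_1 with stack AXYZ.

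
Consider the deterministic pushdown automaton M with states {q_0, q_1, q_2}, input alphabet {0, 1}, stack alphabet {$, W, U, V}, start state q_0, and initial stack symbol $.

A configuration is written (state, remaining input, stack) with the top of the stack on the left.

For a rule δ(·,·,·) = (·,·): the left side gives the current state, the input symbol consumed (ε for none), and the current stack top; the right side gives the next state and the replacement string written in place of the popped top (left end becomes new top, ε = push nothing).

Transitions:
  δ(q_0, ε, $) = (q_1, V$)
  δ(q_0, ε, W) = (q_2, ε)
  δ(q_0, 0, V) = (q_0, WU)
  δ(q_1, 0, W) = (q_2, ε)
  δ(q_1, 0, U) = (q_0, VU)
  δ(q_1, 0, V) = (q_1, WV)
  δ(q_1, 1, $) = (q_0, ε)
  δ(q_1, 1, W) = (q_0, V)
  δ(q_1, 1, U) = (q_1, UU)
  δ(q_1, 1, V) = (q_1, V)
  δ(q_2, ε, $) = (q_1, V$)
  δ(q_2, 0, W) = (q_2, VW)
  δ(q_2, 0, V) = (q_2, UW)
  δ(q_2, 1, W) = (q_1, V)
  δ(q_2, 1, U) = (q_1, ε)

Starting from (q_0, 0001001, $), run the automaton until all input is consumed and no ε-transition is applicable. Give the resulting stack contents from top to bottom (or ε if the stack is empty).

(q_0, 0001001, $) ⊢ (q_1, 0001001, V$) ⊢ (q_1, 001001, WV$) ⊢ (q_2, 01001, V$) ⊢ (q_2, 1001, UW$) ⊢ (q_1, 001, W$) ⊢ (q_2, 01, $) ⊢ (q_1, 01, V$) ⊢ (q_1, 1, WV$) ⊢ (q_0, ε, VV$)
All input consumed in state q_0 with stack VV$.

VV$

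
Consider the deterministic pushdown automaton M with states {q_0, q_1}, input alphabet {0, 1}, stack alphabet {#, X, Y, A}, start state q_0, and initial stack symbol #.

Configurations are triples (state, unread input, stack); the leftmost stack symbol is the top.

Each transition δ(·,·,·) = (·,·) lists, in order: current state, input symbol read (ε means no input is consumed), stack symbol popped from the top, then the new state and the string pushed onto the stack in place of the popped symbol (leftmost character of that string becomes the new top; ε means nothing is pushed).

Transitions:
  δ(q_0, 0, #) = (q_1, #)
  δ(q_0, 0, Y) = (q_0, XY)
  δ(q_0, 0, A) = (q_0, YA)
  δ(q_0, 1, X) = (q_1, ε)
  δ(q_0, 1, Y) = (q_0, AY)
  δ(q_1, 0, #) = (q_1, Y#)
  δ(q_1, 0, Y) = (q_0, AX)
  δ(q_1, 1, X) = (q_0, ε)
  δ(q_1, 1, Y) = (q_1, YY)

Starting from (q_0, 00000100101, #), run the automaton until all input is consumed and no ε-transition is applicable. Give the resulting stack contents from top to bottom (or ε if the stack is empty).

AYAYAXAX#

(q_0, 00000100101, #) ⊢ (q_1, 0000100101, #) ⊢ (q_1, 000100101, Y#) ⊢ (q_0, 00100101, AX#) ⊢ (q_0, 0100101, YAX#) ⊢ (q_0, 100101, XYAX#) ⊢ (q_1, 00101, YAX#) ⊢ (q_0, 0101, AXAX#) ⊢ (q_0, 101, YAXAX#) ⊢ (q_0, 01, AYAXAX#) ⊢ (q_0, 1, YAYAXAX#) ⊢ (q_0, ε, AYAYAXAX#)
All input consumed in state q_0 with stack AYAYAXAX#.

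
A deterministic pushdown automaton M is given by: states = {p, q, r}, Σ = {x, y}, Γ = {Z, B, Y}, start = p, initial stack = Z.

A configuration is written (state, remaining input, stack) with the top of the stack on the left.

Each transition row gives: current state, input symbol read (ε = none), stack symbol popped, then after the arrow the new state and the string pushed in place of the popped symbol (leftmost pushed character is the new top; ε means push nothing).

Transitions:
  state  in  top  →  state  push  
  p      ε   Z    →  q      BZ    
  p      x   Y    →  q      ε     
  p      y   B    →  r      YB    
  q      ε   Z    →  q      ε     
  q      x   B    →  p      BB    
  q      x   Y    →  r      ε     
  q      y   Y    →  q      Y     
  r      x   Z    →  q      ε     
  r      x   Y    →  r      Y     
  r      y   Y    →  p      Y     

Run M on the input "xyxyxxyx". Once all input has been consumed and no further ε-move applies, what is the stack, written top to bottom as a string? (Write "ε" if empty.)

(p, xyxyxxyx, Z)
  ε-move, top Z: go to q, push BZ → (q, xyxyxxyx, BZ)
  read x, top B: go to p, push BB → (p, yxyxxyx, BBZ)
  read y, top B: go to r, push YB → (r, xyxxyx, YBBZ)
  read x, top Y: go to r, push Y → (r, yxxyx, YBBZ)
  read y, top Y: go to p, push Y → (p, xxyx, YBBZ)
  read x, top Y: go to q, push ε → (q, xyx, BBZ)
  read x, top B: go to p, push BB → (p, yx, BBBZ)
  read y, top B: go to r, push YB → (r, x, YBBBZ)
  read x, top Y: go to r, push Y → (r, ε, YBBBZ)
All input consumed in state r with stack YBBBZ.

YBBBZ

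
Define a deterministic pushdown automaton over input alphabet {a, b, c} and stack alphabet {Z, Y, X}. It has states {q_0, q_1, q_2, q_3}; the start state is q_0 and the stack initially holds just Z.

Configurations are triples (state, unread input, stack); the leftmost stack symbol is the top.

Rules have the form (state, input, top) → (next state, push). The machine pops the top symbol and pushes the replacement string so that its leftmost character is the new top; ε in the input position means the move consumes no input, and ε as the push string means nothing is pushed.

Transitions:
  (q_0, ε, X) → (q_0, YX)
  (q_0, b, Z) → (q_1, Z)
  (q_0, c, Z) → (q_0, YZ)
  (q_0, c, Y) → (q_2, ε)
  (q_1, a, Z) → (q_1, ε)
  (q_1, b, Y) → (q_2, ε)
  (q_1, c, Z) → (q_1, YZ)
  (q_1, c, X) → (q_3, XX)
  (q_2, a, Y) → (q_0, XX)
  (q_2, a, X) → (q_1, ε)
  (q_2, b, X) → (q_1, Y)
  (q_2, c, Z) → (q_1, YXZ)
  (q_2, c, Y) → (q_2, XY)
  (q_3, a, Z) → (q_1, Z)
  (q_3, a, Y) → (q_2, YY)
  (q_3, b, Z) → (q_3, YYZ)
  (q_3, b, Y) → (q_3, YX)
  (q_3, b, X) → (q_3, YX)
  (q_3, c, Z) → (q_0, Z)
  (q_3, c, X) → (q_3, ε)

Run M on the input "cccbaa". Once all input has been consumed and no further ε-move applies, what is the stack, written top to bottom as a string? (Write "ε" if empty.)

ε

(q_0, cccbaa, Z)
  read c, top Z: go to q_0, push YZ → (q_0, ccbaa, YZ)
  read c, top Y: go to q_2, push ε → (q_2, cbaa, Z)
  read c, top Z: go to q_1, push YXZ → (q_1, baa, YXZ)
  read b, top Y: go to q_2, push ε → (q_2, aa, XZ)
  read a, top X: go to q_1, push ε → (q_1, a, Z)
  read a, top Z: go to q_1, push ε → (q_1, ε, ε)
All input consumed in state q_1 with stack ε.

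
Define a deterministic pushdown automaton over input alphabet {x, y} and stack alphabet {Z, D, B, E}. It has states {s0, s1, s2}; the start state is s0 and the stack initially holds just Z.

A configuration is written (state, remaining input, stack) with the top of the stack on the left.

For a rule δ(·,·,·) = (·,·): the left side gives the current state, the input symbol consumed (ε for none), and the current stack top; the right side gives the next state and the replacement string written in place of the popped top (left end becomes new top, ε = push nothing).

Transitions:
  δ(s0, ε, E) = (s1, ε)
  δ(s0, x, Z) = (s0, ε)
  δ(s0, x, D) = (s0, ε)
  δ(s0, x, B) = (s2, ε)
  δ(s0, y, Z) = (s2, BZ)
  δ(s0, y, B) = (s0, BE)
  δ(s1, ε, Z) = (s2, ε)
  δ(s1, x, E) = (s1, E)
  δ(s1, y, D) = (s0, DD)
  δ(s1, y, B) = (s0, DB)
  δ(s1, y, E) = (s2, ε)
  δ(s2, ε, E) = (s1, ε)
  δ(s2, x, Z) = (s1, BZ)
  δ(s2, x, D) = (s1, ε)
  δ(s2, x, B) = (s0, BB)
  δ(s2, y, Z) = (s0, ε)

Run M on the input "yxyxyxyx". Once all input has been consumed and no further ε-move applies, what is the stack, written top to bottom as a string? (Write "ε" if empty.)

(s0, yxyxyxyx, Z)
  read y, top Z: go to s2, push BZ → (s2, xyxyxyx, BZ)
  read x, top B: go to s0, push BB → (s0, yxyxyx, BBZ)
  read y, top B: go to s0, push BE → (s0, xyxyx, BEBZ)
  read x, top B: go to s2, push ε → (s2, yxyx, EBZ)
  ε-move, top E: go to s1, push ε → (s1, yxyx, BZ)
  read y, top B: go to s0, push DB → (s0, xyx, DBZ)
  read x, top D: go to s0, push ε → (s0, yx, BZ)
  read y, top B: go to s0, push BE → (s0, x, BEZ)
  read x, top B: go to s2, push ε → (s2, ε, EZ)
  ε-move, top E: go to s1, push ε → (s1, ε, Z)
  ε-move, top Z: go to s2, push ε → (s2, ε, ε)
All input consumed in state s2 with stack ε.

ε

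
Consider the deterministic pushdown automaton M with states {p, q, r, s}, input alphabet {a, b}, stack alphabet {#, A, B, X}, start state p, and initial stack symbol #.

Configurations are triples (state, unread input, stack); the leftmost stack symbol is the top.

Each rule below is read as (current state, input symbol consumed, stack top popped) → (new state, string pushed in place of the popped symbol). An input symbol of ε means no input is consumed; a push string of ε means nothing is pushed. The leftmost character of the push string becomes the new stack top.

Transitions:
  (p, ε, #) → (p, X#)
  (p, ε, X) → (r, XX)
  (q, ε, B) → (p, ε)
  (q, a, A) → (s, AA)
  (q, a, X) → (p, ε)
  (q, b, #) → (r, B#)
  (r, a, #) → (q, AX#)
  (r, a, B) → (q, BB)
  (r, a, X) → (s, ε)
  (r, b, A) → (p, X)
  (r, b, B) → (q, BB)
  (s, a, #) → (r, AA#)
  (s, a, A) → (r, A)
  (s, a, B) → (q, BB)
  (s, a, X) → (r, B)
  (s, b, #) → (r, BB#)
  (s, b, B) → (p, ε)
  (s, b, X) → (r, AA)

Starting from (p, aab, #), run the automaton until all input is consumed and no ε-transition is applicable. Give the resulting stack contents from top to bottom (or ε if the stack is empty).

B#

(p, aab, #) ⊢ (p, aab, X#) ⊢ (r, aab, XX#) ⊢ (s, ab, X#) ⊢ (r, b, B#) ⊢ (q, ε, BB#) ⊢ (p, ε, B#)
All input consumed in state p with stack B#.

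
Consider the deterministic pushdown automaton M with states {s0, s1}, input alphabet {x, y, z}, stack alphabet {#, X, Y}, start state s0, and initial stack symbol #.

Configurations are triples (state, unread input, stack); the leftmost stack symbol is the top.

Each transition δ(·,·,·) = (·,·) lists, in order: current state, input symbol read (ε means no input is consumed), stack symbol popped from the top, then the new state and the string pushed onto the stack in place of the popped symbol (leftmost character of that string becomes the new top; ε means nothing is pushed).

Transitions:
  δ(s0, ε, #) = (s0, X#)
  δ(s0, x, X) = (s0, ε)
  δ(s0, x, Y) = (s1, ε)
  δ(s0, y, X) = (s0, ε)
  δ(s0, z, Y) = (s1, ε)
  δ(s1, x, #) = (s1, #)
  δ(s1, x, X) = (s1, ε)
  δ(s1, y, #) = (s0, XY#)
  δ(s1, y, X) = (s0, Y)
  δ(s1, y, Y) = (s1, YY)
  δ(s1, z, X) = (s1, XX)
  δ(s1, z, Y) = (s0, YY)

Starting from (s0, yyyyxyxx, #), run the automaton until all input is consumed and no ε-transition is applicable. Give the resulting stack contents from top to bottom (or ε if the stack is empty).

X#

(s0, yyyyxyxx, #)
  ε-move, top #: go to s0, push X# → (s0, yyyyxyxx, X#)
  read y, top X: go to s0, push ε → (s0, yyyxyxx, #)
  ε-move, top #: go to s0, push X# → (s0, yyyxyxx, X#)
  read y, top X: go to s0, push ε → (s0, yyxyxx, #)
  ε-move, top #: go to s0, push X# → (s0, yyxyxx, X#)
  read y, top X: go to s0, push ε → (s0, yxyxx, #)
  ε-move, top #: go to s0, push X# → (s0, yxyxx, X#)
  read y, top X: go to s0, push ε → (s0, xyxx, #)
  ε-move, top #: go to s0, push X# → (s0, xyxx, X#)
  read x, top X: go to s0, push ε → (s0, yxx, #)
  ε-move, top #: go to s0, push X# → (s0, yxx, X#)
  read y, top X: go to s0, push ε → (s0, xx, #)
  ε-move, top #: go to s0, push X# → (s0, xx, X#)
  read x, top X: go to s0, push ε → (s0, x, #)
  ε-move, top #: go to s0, push X# → (s0, x, X#)
  read x, top X: go to s0, push ε → (s0, ε, #)
  ε-move, top #: go to s0, push X# → (s0, ε, X#)
All input consumed in state s0 with stack X#.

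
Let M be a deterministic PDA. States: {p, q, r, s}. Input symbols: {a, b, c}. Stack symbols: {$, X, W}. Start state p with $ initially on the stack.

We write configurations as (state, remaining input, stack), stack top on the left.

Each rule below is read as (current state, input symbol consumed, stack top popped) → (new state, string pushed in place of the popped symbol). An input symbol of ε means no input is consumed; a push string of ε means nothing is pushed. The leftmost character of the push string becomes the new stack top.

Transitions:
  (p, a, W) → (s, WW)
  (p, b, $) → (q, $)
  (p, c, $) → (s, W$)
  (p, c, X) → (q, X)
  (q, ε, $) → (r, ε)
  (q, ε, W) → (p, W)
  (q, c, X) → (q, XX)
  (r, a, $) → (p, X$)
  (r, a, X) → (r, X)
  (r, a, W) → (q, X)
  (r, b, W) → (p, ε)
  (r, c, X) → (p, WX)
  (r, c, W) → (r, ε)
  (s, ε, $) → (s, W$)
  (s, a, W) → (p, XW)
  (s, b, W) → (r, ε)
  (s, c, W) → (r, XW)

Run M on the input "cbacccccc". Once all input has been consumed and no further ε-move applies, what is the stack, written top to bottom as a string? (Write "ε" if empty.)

XXXXXX$

(p, cbacccccc, $)
  read c, top $: go to s, push W$ → (s, bacccccc, W$)
  read b, top W: go to r, push ε → (r, acccccc, $)
  read a, top $: go to p, push X$ → (p, cccccc, X$)
  read c, top X: go to q, push X → (q, ccccc, X$)
  read c, top X: go to q, push XX → (q, cccc, XX$)
  read c, top X: go to q, push XX → (q, ccc, XXX$)
  read c, top X: go to q, push XX → (q, cc, XXXX$)
  read c, top X: go to q, push XX → (q, c, XXXXX$)
  read c, top X: go to q, push XX → (q, ε, XXXXXX$)
All input consumed in state q with stack XXXXXX$.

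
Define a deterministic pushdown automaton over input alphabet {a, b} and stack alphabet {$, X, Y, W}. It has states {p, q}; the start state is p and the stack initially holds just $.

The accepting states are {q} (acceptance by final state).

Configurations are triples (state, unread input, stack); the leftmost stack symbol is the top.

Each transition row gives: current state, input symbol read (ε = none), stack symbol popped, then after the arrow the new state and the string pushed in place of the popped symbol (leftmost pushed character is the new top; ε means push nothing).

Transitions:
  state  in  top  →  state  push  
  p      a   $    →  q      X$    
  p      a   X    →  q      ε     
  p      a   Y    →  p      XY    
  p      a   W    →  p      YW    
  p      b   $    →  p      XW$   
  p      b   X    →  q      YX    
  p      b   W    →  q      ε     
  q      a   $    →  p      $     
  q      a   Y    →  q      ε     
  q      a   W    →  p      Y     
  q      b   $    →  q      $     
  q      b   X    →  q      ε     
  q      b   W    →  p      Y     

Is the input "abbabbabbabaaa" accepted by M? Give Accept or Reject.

(p, abbabbabbabaaa, $) ⊢ (q, bbabbabbabaaa, X$) ⊢ (q, babbabbabaaa, $) ⊢ (q, abbabbabaaa, $) ⊢ (p, bbabbabaaa, $) ⊢ (p, babbabaaa, XW$) ⊢ (q, abbabaaa, YXW$) ⊢ (q, bbabaaa, XW$) ⊢ (q, babaaa, W$) ⊢ (p, abaaa, Y$) ⊢ (p, baaa, XY$) ⊢ (q, aaa, YXY$) ⊢ (q, aa, XY$)
No transition applies at (q, aa, XY$); input not fully consumed.

Reject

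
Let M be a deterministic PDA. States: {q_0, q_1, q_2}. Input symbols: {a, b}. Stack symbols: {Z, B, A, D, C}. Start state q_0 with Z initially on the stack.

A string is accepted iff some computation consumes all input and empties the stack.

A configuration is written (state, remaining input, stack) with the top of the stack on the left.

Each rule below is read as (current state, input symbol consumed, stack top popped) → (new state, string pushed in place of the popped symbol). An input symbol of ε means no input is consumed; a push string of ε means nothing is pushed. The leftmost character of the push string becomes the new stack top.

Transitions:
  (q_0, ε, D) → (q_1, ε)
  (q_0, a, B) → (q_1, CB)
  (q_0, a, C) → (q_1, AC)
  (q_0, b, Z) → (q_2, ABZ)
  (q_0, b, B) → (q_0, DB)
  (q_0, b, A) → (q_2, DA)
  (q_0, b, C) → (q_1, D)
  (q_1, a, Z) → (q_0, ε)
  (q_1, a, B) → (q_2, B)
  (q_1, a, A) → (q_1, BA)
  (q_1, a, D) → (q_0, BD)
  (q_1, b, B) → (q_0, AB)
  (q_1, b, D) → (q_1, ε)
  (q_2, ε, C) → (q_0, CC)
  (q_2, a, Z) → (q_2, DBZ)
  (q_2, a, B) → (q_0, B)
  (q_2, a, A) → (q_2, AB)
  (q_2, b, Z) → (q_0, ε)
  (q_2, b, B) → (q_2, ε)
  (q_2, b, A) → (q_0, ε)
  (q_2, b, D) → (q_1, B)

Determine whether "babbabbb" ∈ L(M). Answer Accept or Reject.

(q_0, babbabbb, Z)
  read b, top Z: go to q_2, push ABZ → (q_2, abbabbb, ABZ)
  read a, top A: go to q_2, push AB → (q_2, bbabbb, ABBZ)
  read b, top A: go to q_0, push ε → (q_0, babbb, BBZ)
  read b, top B: go to q_0, push DB → (q_0, abbb, DBBZ)
  ε-move, top D: go to q_1, push ε → (q_1, abbb, BBZ)
  read a, top B: go to q_2, push B → (q_2, bbb, BBZ)
  read b, top B: go to q_2, push ε → (q_2, bb, BZ)
  read b, top B: go to q_2, push ε → (q_2, b, Z)
  read b, top Z: go to q_0, push ε → (q_0, ε, ε)
All input consumed and the stack is empty.

Accept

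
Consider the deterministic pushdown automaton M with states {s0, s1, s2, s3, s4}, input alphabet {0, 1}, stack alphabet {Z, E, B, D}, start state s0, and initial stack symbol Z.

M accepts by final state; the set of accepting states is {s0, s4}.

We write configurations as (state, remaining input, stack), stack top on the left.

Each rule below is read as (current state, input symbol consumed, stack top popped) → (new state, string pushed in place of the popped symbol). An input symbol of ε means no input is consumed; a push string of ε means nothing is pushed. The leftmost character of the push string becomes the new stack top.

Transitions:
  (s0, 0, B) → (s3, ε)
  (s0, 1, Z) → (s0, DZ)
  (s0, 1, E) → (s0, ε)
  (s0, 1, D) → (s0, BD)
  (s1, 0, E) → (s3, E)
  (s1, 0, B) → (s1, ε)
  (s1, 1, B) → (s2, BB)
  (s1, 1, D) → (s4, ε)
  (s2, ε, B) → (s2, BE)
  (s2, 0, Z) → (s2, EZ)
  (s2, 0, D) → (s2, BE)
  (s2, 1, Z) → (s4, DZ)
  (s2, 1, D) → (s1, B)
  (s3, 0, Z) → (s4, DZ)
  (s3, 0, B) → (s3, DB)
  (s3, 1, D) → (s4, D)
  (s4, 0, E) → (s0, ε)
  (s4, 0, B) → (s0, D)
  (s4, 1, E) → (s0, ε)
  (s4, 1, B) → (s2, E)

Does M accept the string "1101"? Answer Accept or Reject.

(s0, 1101, Z)
  read 1, top Z: go to s0, push DZ → (s0, 101, DZ)
  read 1, top D: go to s0, push BD → (s0, 01, BDZ)
  read 0, top B: go to s3, push ε → (s3, 1, DZ)
  read 1, top D: go to s4, push D → (s4, ε, DZ)
All input consumed; state s4 ∈ F.

Accept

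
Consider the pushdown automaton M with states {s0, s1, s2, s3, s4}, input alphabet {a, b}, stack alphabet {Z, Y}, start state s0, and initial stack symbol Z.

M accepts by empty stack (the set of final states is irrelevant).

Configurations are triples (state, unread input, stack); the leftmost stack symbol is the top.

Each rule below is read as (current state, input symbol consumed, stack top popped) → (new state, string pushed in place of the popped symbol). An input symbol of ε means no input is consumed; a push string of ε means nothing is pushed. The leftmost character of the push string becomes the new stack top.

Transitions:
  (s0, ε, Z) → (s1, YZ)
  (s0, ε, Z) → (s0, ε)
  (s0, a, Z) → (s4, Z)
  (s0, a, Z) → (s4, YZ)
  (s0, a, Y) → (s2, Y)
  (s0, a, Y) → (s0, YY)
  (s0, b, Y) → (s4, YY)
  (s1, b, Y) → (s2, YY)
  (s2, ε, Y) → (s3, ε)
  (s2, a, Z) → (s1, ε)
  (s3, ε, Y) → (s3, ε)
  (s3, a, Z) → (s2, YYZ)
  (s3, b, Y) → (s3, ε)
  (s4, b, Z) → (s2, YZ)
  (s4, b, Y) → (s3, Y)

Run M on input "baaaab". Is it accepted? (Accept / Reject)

No computation consumes all input and empties the stack.

Reject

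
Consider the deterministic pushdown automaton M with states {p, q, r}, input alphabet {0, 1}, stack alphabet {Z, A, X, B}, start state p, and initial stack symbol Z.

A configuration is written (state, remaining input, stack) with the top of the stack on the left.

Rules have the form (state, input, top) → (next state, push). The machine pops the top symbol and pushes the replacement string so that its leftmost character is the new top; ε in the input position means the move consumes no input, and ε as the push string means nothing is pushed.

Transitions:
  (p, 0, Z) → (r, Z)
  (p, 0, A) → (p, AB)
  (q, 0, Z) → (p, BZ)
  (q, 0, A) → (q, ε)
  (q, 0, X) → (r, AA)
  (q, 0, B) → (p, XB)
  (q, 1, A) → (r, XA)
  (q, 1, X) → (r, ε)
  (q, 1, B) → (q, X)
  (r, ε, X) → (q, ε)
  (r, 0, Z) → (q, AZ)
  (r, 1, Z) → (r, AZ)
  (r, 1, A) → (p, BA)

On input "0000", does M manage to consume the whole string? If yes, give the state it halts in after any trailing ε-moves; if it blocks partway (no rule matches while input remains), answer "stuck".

p

(p, 0000, Z) ⊢ (r, 000, Z) ⊢ (q, 00, AZ) ⊢ (q, 0, Z) ⊢ (p, ε, BZ)
All input consumed; M is in state p.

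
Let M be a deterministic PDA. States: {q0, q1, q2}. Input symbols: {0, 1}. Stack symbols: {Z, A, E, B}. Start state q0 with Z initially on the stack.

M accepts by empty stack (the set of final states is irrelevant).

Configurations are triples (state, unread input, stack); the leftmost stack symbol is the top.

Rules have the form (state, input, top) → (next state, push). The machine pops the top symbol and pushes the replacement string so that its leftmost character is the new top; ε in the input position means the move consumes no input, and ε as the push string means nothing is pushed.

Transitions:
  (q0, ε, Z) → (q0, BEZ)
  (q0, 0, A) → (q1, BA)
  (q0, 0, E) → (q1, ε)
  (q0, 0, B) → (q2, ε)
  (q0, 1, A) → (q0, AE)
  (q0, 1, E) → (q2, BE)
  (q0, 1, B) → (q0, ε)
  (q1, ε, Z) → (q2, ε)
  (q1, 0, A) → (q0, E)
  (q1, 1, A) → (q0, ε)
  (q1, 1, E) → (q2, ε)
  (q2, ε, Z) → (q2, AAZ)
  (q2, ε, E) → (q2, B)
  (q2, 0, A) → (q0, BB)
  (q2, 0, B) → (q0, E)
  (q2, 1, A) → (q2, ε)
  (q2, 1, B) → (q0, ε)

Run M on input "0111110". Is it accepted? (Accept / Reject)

Reject

(q0, 0111110, Z)
  ε-move, top Z: go to q0, push BEZ → (q0, 0111110, BEZ)
  read 0, top B: go to q2, push ε → (q2, 111110, EZ)
  ε-move, top E: go to q2, push B → (q2, 111110, BZ)
  read 1, top B: go to q0, push ε → (q0, 11110, Z)
  ε-move, top Z: go to q0, push BEZ → (q0, 11110, BEZ)
  read 1, top B: go to q0, push ε → (q0, 1110, EZ)
  read 1, top E: go to q2, push BE → (q2, 110, BEZ)
  read 1, top B: go to q0, push ε → (q0, 10, EZ)
  read 1, top E: go to q2, push BE → (q2, 0, BEZ)
  read 0, top B: go to q0, push E → (q0, ε, EEZ)
All input consumed; stack is EEZ, not empty, and no further ε-move applies.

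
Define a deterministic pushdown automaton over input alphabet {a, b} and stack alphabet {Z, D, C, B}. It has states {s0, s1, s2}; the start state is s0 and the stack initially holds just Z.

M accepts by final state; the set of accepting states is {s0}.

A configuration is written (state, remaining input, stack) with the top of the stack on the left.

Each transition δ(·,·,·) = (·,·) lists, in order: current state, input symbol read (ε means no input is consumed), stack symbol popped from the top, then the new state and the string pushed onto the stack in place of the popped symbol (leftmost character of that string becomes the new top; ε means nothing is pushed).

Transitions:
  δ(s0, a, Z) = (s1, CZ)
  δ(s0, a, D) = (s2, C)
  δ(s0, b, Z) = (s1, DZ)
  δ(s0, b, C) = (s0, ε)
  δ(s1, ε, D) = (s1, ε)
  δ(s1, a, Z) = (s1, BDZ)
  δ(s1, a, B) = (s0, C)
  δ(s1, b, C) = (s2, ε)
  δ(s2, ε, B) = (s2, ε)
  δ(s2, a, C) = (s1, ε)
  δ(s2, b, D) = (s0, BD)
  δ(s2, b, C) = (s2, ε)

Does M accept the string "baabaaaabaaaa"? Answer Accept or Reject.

Accept

(s0, baabaaaabaaaa, Z)
  read b, top Z: go to s1, push DZ → (s1, aabaaaabaaaa, DZ)
  ε-move, top D: go to s1, push ε → (s1, aabaaaabaaaa, Z)
  read a, top Z: go to s1, push BDZ → (s1, abaaaabaaaa, BDZ)
  read a, top B: go to s0, push C → (s0, baaaabaaaa, CDZ)
  read b, top C: go to s0, push ε → (s0, aaaabaaaa, DZ)
  read a, top D: go to s2, push C → (s2, aaabaaaa, CZ)
  read a, top C: go to s1, push ε → (s1, aabaaaa, Z)
  read a, top Z: go to s1, push BDZ → (s1, abaaaa, BDZ)
  read a, top B: go to s0, push C → (s0, baaaa, CDZ)
  read b, top C: go to s0, push ε → (s0, aaaa, DZ)
  read a, top D: go to s2, push C → (s2, aaa, CZ)
  read a, top C: go to s1, push ε → (s1, aa, Z)
  read a, top Z: go to s1, push BDZ → (s1, a, BDZ)
  read a, top B: go to s0, push C → (s0, ε, CDZ)
All input consumed; state s0 ∈ F.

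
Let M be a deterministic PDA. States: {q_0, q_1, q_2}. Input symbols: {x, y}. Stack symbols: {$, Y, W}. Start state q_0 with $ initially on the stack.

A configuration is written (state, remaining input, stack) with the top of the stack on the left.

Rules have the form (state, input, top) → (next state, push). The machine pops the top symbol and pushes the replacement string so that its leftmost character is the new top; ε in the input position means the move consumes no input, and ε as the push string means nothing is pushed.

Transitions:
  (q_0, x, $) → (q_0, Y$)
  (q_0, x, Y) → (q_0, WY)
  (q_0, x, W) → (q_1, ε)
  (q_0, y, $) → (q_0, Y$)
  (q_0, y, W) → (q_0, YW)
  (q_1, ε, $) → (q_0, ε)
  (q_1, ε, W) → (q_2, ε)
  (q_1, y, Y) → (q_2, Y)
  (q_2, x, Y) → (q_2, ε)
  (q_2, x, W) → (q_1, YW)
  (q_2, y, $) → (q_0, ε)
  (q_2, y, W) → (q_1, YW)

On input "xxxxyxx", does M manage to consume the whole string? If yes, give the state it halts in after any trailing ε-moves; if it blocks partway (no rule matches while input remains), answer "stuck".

(q_0, xxxxyxx, $)
  read x, top $: go to q_0, push Y$ → (q_0, xxxyxx, Y$)
  read x, top Y: go to q_0, push WY → (q_0, xxyxx, WY$)
  read x, top W: go to q_1, push ε → (q_1, xyxx, Y$)
No transition for (q_1, x, top Y); M blocks with input xyxx remaining.

stuck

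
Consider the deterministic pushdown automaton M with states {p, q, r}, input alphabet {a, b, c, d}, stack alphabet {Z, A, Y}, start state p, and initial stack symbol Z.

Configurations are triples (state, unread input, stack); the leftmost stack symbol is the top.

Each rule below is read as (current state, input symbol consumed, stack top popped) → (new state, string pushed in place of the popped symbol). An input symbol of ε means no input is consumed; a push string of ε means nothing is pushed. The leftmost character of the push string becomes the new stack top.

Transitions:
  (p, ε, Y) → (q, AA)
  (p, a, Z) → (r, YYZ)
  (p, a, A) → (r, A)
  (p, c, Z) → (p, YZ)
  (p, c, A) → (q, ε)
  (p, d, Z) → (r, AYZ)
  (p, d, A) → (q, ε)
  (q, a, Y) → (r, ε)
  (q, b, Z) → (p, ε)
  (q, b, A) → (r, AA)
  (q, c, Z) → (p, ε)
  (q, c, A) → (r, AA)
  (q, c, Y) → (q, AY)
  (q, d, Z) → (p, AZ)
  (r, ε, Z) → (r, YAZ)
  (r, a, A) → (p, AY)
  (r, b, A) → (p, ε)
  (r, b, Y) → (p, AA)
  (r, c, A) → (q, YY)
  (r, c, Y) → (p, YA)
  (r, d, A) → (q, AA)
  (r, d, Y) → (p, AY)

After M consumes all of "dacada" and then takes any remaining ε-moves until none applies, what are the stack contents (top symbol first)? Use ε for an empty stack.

(p, dacada, Z) ⊢ (r, acada, AYZ) ⊢ (p, cada, AYYZ) ⊢ (q, ada, YYZ) ⊢ (r, da, YZ) ⊢ (p, a, AYZ) ⊢ (r, ε, AYZ)
All input consumed in state r with stack AYZ.

AYZ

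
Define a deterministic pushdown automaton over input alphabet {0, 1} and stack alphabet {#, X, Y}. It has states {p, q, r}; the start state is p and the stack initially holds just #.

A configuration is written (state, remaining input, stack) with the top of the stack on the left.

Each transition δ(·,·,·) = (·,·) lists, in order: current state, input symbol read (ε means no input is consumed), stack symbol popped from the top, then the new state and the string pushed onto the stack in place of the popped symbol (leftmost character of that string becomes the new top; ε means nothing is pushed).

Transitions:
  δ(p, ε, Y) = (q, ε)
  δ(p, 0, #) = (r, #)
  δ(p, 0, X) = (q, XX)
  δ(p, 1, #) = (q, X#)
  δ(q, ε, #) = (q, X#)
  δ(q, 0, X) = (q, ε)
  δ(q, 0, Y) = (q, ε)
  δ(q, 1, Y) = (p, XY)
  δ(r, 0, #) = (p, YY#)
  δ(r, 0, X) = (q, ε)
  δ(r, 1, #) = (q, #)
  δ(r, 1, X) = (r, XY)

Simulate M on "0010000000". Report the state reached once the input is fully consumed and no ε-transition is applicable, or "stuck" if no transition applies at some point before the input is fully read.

(p, 0010000000, #)
  read 0, top #: go to r, push # → (r, 010000000, #)
  read 0, top #: go to p, push YY# → (p, 10000000, YY#)
  ε-move, top Y: go to q, push ε → (q, 10000000, Y#)
  read 1, top Y: go to p, push XY → (p, 0000000, XY#)
  read 0, top X: go to q, push XX → (q, 000000, XXY#)
  read 0, top X: go to q, push ε → (q, 00000, XY#)
  read 0, top X: go to q, push ε → (q, 0000, Y#)
  read 0, top Y: go to q, push ε → (q, 000, #)
  ε-move, top #: go to q, push X# → (q, 000, X#)
  read 0, top X: go to q, push ε → (q, 00, #)
  ε-move, top #: go to q, push X# → (q, 00, X#)
  read 0, top X: go to q, push ε → (q, 0, #)
  ε-move, top #: go to q, push X# → (q, 0, X#)
  read 0, top X: go to q, push ε → (q, ε, #)
  ε-move, top #: go to q, push X# → (q, ε, X#)
All input consumed; M is in state q.

q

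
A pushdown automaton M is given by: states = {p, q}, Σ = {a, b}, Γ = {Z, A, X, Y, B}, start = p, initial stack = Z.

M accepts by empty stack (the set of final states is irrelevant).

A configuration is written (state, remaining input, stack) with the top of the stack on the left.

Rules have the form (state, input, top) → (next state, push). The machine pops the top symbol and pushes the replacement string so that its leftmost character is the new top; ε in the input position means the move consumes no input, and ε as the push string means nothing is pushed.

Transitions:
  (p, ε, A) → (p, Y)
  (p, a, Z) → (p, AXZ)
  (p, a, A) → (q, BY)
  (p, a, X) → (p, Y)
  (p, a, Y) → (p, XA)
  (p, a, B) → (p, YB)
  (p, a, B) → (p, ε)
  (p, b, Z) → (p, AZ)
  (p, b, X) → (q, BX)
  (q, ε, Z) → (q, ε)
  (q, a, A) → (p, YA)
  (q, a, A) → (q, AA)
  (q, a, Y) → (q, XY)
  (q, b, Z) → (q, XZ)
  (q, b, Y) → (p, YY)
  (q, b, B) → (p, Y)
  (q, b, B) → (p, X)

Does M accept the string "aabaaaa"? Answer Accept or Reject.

No computation consumes all input and empties the stack.

Reject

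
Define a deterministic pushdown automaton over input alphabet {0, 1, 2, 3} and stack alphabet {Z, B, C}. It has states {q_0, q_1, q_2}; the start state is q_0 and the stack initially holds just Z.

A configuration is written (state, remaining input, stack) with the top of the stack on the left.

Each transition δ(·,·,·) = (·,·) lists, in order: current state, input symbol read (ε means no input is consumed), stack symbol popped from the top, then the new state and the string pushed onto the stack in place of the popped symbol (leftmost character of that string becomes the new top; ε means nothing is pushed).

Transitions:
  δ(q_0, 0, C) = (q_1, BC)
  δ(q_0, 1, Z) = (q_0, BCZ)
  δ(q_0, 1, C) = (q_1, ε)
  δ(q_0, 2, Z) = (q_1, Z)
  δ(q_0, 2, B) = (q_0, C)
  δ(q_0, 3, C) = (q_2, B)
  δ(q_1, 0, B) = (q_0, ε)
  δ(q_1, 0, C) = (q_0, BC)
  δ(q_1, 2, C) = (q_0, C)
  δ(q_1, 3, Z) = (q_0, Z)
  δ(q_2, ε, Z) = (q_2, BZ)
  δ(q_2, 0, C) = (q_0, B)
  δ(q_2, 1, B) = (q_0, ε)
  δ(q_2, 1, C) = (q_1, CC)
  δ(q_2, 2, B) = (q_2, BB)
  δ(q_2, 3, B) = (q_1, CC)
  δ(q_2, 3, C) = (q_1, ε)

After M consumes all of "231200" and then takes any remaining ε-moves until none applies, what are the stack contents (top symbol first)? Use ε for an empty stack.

(q_0, 231200, Z)
  read 2, top Z: go to q_1, push Z → (q_1, 31200, Z)
  read 3, top Z: go to q_0, push Z → (q_0, 1200, Z)
  read 1, top Z: go to q_0, push BCZ → (q_0, 200, BCZ)
  read 2, top B: go to q_0, push C → (q_0, 00, CCZ)
  read 0, top C: go to q_1, push BC → (q_1, 0, BCCZ)
  read 0, top B: go to q_0, push ε → (q_0, ε, CCZ)
All input consumed in state q_0 with stack CCZ.

CCZ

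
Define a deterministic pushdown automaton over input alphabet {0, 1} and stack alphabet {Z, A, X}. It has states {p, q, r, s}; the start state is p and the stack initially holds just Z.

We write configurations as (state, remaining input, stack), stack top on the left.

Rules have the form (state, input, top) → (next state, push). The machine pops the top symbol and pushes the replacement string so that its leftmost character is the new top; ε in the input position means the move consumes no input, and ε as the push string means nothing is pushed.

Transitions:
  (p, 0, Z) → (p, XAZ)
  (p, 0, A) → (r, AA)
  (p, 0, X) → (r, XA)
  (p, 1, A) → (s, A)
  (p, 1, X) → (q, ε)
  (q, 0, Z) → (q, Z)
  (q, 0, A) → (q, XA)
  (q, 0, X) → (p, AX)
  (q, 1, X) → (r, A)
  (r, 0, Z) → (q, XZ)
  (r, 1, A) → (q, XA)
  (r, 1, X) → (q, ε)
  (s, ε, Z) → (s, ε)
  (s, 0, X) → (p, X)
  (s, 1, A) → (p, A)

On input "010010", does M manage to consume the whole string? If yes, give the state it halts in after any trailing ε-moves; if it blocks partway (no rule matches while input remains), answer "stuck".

stuck

(p, 010010, Z) ⊢ (p, 10010, XAZ) ⊢ (q, 0010, AZ) ⊢ (q, 010, XAZ) ⊢ (p, 10, AXAZ) ⊢ (s, 0, AXAZ)
No transition for (s, 0, top A); M blocks with input 0 remaining.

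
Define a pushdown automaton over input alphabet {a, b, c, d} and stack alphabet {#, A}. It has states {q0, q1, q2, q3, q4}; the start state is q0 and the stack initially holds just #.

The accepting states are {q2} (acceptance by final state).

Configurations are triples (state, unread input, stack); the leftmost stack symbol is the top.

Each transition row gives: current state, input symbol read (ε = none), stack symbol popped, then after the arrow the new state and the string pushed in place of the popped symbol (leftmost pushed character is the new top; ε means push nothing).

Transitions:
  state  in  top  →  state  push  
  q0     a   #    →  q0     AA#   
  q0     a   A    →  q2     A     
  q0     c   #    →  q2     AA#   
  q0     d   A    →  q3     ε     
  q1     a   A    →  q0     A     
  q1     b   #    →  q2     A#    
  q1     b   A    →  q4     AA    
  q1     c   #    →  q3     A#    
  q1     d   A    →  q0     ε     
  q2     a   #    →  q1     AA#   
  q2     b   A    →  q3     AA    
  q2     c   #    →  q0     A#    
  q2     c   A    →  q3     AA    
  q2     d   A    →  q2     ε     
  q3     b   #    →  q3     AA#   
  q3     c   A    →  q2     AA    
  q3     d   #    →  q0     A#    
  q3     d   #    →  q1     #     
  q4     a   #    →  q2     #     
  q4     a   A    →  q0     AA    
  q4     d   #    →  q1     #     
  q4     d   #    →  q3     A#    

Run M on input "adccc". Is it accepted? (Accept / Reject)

One accepting computation: (q0, adccc, #) ⊢ (q0, dccc, AA#) ⊢ (q3, ccc, A#) ⊢ (q2, cc, AA#) ⊢ (q3, c, AAA#) ⊢ (q2, ε, AAAA#)
All input consumed and state q2 ∈ F.

Accept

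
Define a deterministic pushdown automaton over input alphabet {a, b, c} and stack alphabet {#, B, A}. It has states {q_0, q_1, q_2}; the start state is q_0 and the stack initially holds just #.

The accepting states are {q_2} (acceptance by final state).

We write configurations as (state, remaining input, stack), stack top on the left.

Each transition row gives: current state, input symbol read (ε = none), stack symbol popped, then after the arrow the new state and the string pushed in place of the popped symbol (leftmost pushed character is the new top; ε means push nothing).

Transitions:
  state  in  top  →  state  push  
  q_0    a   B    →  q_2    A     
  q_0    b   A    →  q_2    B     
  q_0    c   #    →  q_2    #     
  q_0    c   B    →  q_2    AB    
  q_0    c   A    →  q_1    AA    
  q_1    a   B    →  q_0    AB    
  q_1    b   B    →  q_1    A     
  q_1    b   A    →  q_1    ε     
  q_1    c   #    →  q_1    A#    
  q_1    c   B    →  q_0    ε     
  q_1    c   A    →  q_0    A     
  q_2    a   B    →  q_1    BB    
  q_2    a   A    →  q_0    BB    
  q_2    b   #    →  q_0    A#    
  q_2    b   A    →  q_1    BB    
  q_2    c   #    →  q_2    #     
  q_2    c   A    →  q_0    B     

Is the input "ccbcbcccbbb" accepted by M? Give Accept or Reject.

(q_0, ccbcbcccbbb, #) ⊢ (q_2, cbcbcccbbb, #) ⊢ (q_2, bcbcccbbb, #) ⊢ (q_0, cbcccbbb, A#) ⊢ (q_1, bcccbbb, AA#) ⊢ (q_1, cccbbb, A#) ⊢ (q_0, ccbbb, A#) ⊢ (q_1, cbbb, AA#) ⊢ (q_0, bbb, AA#) ⊢ (q_2, bb, BA#)
No transition applies at (q_2, bb, BA#); input not fully consumed.

Reject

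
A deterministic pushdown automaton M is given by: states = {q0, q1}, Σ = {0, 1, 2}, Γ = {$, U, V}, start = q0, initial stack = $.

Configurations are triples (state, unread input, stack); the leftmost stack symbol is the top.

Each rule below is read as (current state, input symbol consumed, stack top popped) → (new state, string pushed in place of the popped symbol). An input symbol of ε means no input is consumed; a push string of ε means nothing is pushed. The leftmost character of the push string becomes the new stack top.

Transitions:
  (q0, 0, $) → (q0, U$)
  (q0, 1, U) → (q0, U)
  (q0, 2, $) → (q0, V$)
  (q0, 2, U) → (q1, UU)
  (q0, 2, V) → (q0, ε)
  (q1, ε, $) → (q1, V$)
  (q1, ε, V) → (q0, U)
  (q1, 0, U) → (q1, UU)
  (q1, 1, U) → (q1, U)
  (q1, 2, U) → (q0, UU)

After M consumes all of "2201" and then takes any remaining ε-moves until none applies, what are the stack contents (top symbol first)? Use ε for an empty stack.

(q0, 2201, $) ⊢ (q0, 201, V$) ⊢ (q0, 01, $) ⊢ (q0, 1, U$) ⊢ (q0, ε, U$)
All input consumed in state q0 with stack U$.

U$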